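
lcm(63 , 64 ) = 4032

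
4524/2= 2262= 2262.00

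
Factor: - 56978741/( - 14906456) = 2^( - 3 ) * 43^1*139^1 * 9533^1*1863307^( - 1)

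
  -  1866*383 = - 714678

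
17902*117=2094534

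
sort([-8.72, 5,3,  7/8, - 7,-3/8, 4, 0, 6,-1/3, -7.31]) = [-8.72,-7.31,-7,-3/8, - 1/3, 0,7/8,3,4 , 5,  6]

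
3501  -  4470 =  - 969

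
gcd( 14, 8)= 2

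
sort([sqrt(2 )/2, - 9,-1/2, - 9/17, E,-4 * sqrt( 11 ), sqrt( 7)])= [-4*sqrt( 11),-9,-9/17, - 1/2, sqrt(2 )/2,sqrt( 7), E]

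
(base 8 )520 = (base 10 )336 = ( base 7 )660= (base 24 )e0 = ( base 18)10C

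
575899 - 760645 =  - 184746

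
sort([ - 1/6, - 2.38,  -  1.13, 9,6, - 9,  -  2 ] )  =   [-9, - 2.38,  -  2, - 1.13,  -  1/6,6,9]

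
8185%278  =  123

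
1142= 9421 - 8279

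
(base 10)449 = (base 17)197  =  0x1C1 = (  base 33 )dk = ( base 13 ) 287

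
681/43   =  15+36/43 = 15.84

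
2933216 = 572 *5128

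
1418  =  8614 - 7196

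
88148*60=5288880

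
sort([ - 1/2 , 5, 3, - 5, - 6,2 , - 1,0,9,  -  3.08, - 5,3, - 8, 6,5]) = [ - 8, - 6, - 5, - 5, - 3.08, - 1, - 1/2 , 0,  2 , 3,3,5, 5, 6,9]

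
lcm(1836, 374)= 20196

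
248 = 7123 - 6875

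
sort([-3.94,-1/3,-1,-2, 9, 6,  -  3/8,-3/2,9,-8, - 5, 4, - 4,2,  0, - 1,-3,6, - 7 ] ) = [-8,-7,-5,-4, - 3.94, - 3, - 2, - 3/2, - 1 ,-1, - 3/8, - 1/3, 0 , 2, 4,6,6, 9,9]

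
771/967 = 771/967  =  0.80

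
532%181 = 170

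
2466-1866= 600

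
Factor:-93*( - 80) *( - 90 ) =  -  669600 = - 2^5*3^3*5^2*31^1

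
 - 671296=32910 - 704206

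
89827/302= 89827/302= 297.44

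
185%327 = 185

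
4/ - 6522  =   - 1+3259/3261  =  - 0.00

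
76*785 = 59660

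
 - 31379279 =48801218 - 80180497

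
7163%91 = 65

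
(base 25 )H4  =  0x1AD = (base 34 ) cl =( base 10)429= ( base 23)IF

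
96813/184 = 96813/184 = 526.16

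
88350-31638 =56712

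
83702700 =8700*9621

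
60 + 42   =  102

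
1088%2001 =1088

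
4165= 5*833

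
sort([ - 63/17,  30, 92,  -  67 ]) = [ - 67, - 63/17, 30, 92] 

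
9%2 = 1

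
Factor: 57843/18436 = 2^( - 2 )*3^2*11^( -1)*419^( - 1) * 6427^1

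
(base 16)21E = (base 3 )202002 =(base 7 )1403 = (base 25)LH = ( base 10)542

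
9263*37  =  342731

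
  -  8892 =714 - 9606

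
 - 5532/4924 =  - 2+1079/1231 = - 1.12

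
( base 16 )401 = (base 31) 122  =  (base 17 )395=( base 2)10000000001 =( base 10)1025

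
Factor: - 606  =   - 2^1*3^1*101^1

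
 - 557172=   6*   (- 92862)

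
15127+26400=41527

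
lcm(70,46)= 1610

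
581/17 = 34 +3/17 = 34.18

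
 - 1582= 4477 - 6059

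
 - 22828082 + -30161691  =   -52989773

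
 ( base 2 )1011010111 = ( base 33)m1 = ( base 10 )727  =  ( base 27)qp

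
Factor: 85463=7^1*29^1*421^1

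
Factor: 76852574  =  2^1*59^1*651293^1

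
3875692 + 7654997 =11530689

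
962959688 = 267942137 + 695017551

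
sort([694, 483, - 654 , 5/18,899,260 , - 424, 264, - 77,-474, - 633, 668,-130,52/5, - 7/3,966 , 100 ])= [-654, - 633,-474, - 424,  -  130,-77, - 7/3,5/18,52/5,100,260,264,483,  668,694, 899, 966]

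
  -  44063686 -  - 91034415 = 46970729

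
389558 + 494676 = 884234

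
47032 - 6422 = 40610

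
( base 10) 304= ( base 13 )1A5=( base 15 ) 154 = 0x130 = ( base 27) B7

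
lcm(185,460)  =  17020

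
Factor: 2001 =3^1*23^1*29^1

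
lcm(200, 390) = 7800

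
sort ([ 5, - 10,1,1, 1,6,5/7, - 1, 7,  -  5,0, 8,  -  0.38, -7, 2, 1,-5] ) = [-10,  -  7,-5, - 5,- 1,  -  0.38, 0,5/7,  1, 1, 1, 1, 2, 5, 6, 7,8]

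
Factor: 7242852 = 2^2*3^1 * 71^1*8501^1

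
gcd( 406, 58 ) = 58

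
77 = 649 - 572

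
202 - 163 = 39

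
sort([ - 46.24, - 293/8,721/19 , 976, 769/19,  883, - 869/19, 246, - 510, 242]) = [ - 510, - 46.24,  -  869/19, - 293/8,721/19, 769/19,  242,246, 883,976 ] 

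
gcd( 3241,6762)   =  7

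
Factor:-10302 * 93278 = -2^2*3^1*17^1 * 101^1*46639^1 = - 960949956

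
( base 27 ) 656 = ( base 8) 10643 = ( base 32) 4D3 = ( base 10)4515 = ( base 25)75F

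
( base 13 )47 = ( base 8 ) 73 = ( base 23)2d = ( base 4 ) 323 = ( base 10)59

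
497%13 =3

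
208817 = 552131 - 343314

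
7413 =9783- 2370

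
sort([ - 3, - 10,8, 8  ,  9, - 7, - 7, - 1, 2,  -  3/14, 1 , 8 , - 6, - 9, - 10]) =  [ - 10,  -  10,-9, - 7, - 7, - 6, - 3, - 1, - 3/14,1,2, 8 , 8, 8, 9]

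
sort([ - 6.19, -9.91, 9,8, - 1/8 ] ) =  [- 9.91, - 6.19, - 1/8, 8, 9 ]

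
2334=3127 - 793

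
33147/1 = 33147 = 33147.00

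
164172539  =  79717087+84455452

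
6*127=762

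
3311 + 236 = 3547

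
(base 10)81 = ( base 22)3f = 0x51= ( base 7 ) 144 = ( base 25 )36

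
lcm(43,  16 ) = 688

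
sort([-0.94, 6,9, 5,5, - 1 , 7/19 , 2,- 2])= [ - 2, - 1, - 0.94,7/19 , 2 , 5,5 , 6, 9]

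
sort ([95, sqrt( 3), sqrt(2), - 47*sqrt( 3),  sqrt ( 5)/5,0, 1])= [ - 47*sqrt( 3 ) , 0, sqrt ( 5) /5, 1, sqrt( 2),  sqrt( 3),95 ]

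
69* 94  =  6486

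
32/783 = 32/783 = 0.04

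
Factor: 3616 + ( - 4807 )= - 3^1 * 397^1= - 1191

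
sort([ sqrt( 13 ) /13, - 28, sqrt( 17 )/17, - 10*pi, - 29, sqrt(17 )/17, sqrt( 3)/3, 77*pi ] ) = [ -10*pi,-29,  -  28, sqrt(17 )/17, sqrt( 17)/17,sqrt ( 13 )/13, sqrt( 3 )/3, 77*pi ] 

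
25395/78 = 8465/26 =325.58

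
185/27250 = 37/5450 = 0.01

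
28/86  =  14/43= 0.33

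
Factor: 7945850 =2^1*5^2*11^1*14447^1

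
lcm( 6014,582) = 18042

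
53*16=848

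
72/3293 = 72/3293 = 0.02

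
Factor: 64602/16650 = 97/25 = 5^( - 2) * 97^1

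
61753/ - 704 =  - 88 + 199/704=-87.72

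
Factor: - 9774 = - 2^1 * 3^3 * 181^1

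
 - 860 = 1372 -2232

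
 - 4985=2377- 7362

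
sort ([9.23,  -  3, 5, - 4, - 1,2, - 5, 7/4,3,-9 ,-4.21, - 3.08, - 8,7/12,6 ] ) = [-9, - 8,-5,  -  4.21 ,  -  4,-3.08,-3,- 1, 7/12,  7/4,2,3,5,6, 9.23]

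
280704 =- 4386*(-64 ) 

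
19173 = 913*21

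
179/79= 179/79 = 2.27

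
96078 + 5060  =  101138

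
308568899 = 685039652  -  376470753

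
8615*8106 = 69833190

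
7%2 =1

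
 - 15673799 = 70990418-86664217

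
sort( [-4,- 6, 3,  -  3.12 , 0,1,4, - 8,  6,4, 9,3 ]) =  [- 8,-6, - 4,  -  3.12,0, 1,  3,  3, 4,4,6, 9]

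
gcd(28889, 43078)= 7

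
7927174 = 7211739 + 715435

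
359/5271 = 359/5271 = 0.07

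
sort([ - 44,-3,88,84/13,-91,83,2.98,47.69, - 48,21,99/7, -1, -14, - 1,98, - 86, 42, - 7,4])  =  [-91, - 86, - 48, - 44, - 14,-7 , - 3, - 1,  -  1,  2.98,4,84/13,99/7,21, 42,47.69, 83, 88,98] 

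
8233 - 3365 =4868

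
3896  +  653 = 4549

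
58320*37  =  2157840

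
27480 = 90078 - 62598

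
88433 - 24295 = 64138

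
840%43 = 23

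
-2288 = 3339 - 5627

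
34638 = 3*11546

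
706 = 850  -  144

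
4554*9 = 40986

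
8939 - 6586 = 2353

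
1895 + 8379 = 10274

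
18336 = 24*764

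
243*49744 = 12087792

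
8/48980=2/12245=0.00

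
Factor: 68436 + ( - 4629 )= 63807= 3^1*21269^1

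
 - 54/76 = - 1 + 11/38 = - 0.71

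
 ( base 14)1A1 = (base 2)101010001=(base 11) 287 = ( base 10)337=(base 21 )g1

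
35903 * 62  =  2225986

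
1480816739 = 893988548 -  - 586828191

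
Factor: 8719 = 8719^1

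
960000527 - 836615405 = 123385122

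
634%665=634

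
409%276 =133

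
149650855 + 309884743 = 459535598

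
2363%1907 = 456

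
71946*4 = 287784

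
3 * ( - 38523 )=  - 115569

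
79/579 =79/579 = 0.14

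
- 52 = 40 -92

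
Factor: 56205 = 3^2*5^1*1249^1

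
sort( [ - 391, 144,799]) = [- 391, 144,  799]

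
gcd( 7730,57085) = 5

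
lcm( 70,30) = 210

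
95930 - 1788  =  94142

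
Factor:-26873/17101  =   - 11/7 = -7^ ( - 1 )*11^1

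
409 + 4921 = 5330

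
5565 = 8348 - 2783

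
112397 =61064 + 51333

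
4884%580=244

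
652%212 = 16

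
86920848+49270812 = 136191660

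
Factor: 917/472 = 2^(-3 ) * 7^1*59^( - 1) *131^1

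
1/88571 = 1/88571=0.00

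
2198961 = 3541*621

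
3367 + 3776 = 7143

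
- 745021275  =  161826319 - 906847594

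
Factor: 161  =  7^1*23^1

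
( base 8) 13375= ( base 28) 7E5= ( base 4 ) 1123331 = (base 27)81Q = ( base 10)5885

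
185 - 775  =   - 590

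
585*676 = 395460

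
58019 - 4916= 53103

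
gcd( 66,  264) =66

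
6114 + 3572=9686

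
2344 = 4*586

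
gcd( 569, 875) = 1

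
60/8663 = 60/8663= 0.01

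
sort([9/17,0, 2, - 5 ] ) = [ - 5,0,9/17,2 ] 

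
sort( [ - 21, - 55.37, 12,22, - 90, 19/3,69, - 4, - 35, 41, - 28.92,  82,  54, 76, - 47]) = [ - 90, - 55.37, - 47, - 35,-28.92, - 21, - 4, 19/3,12,22 , 41 , 54,69, 76, 82] 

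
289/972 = 289/972 =0.30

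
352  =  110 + 242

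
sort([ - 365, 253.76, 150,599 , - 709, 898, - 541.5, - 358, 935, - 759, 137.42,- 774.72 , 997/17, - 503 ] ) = [ - 774.72, - 759, - 709, - 541.5, - 503, - 365,  -  358,997/17, 137.42,150,  253.76,599,898, 935] 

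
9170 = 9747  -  577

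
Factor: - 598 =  - 2^1*13^1*23^1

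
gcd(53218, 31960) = 2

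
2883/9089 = 2883/9089 = 0.32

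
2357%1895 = 462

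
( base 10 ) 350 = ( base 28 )ce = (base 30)bk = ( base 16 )15E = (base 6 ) 1342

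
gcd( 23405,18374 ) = 1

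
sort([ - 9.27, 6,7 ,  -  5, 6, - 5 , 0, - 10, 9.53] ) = [ - 10 ,-9.27, - 5, - 5,0, 6, 6,7, 9.53] 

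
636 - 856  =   - 220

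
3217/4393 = 3217/4393= 0.73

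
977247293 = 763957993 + 213289300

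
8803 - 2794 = 6009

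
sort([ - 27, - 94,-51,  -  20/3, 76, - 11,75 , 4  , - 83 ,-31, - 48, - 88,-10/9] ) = [-94,-88, -83,-51, - 48, - 31,-27,- 11,-20/3,-10/9, 4, 75,76]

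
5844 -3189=2655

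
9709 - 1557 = 8152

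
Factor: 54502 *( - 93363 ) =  - 2^1*3^1 * 7^1*17^1*229^1 * 31121^1= -  5088470226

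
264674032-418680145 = - 154006113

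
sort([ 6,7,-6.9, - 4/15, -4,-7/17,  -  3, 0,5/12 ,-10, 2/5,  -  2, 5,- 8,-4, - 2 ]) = [ -10,-8, - 6.9, - 4,-4, - 3, - 2, - 2, - 7/17, - 4/15,0, 2/5, 5/12, 5,6,7 ]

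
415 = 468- 53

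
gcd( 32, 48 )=16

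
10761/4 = 2690 + 1/4 = 2690.25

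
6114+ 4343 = 10457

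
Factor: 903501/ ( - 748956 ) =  - 301167/249652 = -2^( - 2)*3^2*13^( - 1)* 109^1 *307^1*4801^ ( - 1 )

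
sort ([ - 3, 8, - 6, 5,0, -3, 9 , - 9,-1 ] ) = [ - 9, - 6,-3,-3, - 1,0,5,8,9]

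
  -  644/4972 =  - 1 + 1082/1243 = -  0.13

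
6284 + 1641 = 7925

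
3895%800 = 695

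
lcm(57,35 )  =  1995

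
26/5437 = 26/5437 = 0.00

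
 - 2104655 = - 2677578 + 572923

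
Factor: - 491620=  - 2^2*5^1*47^1*523^1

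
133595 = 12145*11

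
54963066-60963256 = - 6000190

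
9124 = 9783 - 659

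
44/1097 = 44/1097 = 0.04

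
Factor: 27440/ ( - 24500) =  - 2^2*5^( - 2 )*7^1 = - 28/25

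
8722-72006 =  - 63284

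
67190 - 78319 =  - 11129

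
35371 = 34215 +1156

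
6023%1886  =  365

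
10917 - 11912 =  - 995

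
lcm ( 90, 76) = 3420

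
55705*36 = 2005380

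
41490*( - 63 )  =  - 2613870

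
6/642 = 1/107 = 0.01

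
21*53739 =1128519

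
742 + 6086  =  6828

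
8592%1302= 780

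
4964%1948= 1068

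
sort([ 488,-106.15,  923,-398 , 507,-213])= [ - 398, - 213, - 106.15,488, 507, 923 ]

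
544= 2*272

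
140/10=14 = 14.00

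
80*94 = 7520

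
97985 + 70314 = 168299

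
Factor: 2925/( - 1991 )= - 3^2*5^2*11^( - 1)*13^1*181^( - 1 ) 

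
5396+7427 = 12823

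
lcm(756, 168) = 1512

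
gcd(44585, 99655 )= 5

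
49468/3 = 49468/3=16489.33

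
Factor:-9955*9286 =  - 92442130 = -2^1*5^1*11^1*181^1*4643^1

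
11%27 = 11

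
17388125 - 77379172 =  - 59991047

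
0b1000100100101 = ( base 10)4389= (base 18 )D9F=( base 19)C30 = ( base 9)6016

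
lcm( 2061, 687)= 2061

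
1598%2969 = 1598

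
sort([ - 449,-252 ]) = [ - 449, - 252 ]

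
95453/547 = 95453/547= 174.50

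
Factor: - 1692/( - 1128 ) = 2^ (-1)*3^1 = 3/2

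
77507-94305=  - 16798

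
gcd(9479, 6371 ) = 1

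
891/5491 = 891/5491 =0.16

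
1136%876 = 260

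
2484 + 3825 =6309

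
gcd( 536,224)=8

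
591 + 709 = 1300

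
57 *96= 5472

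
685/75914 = 685/75914 = 0.01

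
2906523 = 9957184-7050661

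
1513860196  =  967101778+546758418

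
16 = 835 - 819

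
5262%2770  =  2492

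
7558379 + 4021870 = 11580249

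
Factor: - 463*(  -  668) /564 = 3^( - 1 )*47^ ( - 1 )*167^1*463^1 = 77321/141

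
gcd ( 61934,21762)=2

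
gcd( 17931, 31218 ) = 129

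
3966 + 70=4036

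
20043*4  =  80172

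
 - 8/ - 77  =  8/77 = 0.10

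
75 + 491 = 566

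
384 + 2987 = 3371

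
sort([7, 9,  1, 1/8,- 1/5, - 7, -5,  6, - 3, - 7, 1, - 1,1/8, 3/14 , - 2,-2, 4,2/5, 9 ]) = [- 7, - 7, - 5, - 3, - 2, - 2, - 1,  -  1/5 , 1/8,  1/8,3/14,2/5,1,1, 4, 6,7,9, 9 ]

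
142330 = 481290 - 338960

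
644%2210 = 644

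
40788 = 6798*6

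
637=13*49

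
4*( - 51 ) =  - 204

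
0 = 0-0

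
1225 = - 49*( - 25) 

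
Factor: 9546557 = 9546557^1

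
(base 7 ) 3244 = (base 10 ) 1159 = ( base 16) 487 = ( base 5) 14114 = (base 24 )207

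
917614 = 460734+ 456880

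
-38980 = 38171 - 77151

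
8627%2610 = 797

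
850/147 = 850/147 = 5.78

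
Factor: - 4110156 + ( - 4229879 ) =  - 8340035 = - 5^1 * 11^1 * 151637^1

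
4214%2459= 1755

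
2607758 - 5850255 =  - 3242497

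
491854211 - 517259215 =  - 25405004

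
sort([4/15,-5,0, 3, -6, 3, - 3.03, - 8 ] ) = [ - 8, - 6 , - 5 , - 3.03 , 0, 4/15, 3 , 3 ] 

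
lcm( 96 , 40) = 480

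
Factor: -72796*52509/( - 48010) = 1911222582/24005 = 2^1*3^1 * 5^(-1) * 23^1* 761^1*4801^( - 1)*18199^1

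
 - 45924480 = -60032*765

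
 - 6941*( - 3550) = 24640550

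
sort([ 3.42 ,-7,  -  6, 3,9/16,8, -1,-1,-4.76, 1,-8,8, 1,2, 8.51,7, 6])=[ - 8 ,-7, - 6,-4.76, - 1, -1, 9/16,1, 1, 2,3, 3.42, 6, 7, 8, 8, 8.51]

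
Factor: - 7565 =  - 5^1*17^1 * 89^1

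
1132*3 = 3396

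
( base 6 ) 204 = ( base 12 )64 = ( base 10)76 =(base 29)2i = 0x4c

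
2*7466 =14932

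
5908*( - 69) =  - 407652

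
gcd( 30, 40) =10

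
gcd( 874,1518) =46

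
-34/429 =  - 1 + 395/429  =  - 0.08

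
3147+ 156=3303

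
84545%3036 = 2573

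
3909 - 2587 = 1322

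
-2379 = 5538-7917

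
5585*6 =33510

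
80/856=10/107= 0.09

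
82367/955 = 86+237/955=86.25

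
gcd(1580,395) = 395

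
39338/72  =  546 + 13/36=546.36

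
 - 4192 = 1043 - 5235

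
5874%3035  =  2839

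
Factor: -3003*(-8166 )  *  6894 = 2^2*3^4*7^1 *11^1 * 13^1*383^1*1361^1 = 169058101212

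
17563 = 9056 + 8507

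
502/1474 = 251/737 = 0.34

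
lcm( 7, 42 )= 42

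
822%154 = 52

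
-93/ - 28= 93/28 =3.32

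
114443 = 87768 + 26675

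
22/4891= 22/4891=0.00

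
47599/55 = 47599/55=865.44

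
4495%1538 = 1419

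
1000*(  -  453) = -453000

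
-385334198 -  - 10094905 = -375239293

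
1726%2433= 1726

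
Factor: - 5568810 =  - 2^1*3^1 * 5^1*13^1 * 109^1 * 131^1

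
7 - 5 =2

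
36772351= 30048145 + 6724206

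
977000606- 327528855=649471751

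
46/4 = 11+1/2 = 11.50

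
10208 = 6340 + 3868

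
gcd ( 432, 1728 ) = 432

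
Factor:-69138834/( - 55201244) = 2^( - 1 )*  3^1 * 7^(- 2)*17^( - 1)*19^1*83^1*7307^1 * 16567^(-1) = 34569417/27600622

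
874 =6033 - 5159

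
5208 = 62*84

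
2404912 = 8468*284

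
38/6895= 38/6895 = 0.01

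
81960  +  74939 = 156899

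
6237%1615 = 1392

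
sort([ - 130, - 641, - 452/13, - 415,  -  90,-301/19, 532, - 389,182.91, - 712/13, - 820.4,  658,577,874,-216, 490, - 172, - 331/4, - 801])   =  [ - 820.4, - 801, - 641, - 415 , - 389,-216, - 172, - 130, - 90,-331/4, - 712/13, - 452/13, - 301/19,182.91 , 490,532,577,658, 874]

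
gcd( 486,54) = 54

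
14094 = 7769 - -6325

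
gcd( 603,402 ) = 201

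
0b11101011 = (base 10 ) 235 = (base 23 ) A5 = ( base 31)7I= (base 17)DE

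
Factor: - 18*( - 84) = 2^3*3^3*7^1=1512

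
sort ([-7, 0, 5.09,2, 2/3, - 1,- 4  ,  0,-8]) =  [-8, - 7, - 4, - 1,0,0,2/3, 2,  5.09 ]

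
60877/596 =102+85/596 = 102.14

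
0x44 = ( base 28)2c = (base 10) 68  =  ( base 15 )48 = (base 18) 3e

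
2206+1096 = 3302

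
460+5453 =5913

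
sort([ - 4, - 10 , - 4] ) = [-10, - 4, - 4]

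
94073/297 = 316+221/297 = 316.74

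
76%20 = 16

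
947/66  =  14 + 23/66 = 14.35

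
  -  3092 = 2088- 5180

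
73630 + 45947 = 119577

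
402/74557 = 402/74557 = 0.01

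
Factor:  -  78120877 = -73^1*1070149^1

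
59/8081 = 59/8081= 0.01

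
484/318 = 242/159=1.52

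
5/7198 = 5/7198=0.00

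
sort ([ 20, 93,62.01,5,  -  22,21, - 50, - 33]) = [-50, - 33, - 22, 5 , 20,21,62.01,93]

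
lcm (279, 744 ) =2232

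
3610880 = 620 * 5824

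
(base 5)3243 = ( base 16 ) 1C0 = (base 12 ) 314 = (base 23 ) jb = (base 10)448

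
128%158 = 128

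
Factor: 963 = 3^2*107^1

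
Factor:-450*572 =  - 2^3*3^2*5^2 * 11^1*13^1 = -  257400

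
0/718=0=0.00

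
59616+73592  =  133208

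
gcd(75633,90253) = 17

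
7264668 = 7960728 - 696060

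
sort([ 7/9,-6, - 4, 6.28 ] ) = [-6,-4,7/9, 6.28]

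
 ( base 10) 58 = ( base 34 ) 1o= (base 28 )22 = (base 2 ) 111010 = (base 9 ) 64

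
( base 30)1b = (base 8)51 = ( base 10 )41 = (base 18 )25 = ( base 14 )2d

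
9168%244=140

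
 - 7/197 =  - 1 + 190/197 =- 0.04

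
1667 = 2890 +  -1223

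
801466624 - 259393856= 542072768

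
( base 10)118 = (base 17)6g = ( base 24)4M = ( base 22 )58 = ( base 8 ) 166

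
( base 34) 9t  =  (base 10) 335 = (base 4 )11033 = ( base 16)14f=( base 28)br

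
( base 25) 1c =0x25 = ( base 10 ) 37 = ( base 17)23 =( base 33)14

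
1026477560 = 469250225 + 557227335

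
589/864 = 589/864 = 0.68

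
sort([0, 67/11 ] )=[ 0,67/11] 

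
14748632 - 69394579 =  - 54645947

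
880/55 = 16 =16.00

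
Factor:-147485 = - 5^1*13^1*2269^1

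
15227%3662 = 579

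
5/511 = 5/511 =0.01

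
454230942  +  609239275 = 1063470217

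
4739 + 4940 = 9679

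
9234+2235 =11469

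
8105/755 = 1621/151= 10.74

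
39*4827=188253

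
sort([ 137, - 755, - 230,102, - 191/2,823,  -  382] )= [ -755, - 382, - 230, -191/2, 102,137, 823]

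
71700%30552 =10596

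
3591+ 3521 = 7112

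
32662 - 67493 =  - 34831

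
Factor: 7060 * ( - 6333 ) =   -  2^2 *3^1*5^1  *353^1*2111^1 = - 44710980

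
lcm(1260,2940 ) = 8820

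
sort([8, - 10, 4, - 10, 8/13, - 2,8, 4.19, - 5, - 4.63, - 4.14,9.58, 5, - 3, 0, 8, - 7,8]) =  [- 10, - 10,  -  7,- 5, - 4.63,  -  4.14,-3, - 2,0,8/13,4,4.19, 5 , 8,  8,8,8, 9.58]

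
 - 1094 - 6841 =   -  7935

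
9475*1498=14193550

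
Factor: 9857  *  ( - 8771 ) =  - 86455747 = - 7^2*179^1*9857^1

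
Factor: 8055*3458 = 2^1*3^2*5^1*7^1*13^1 * 19^1*179^1 =27854190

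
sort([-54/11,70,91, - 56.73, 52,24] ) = [ - 56.73,-54/11,24,52,70,  91]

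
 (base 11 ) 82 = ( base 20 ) 4a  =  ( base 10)90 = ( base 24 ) 3I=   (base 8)132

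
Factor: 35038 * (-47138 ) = - 2^2*7^2*13^1*37^1*17519^1 = - 1651621244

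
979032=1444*678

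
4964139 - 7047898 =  - 2083759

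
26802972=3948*6789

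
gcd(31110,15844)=34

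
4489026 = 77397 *58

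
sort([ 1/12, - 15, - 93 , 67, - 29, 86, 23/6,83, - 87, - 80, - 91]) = [ - 93,- 91, - 87, - 80, - 29 ,- 15, 1/12, 23/6, 67, 83,86]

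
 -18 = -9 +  - 9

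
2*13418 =26836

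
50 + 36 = 86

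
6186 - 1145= 5041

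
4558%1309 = 631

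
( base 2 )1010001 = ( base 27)30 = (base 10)81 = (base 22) 3f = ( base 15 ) 56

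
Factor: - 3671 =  - 3671^1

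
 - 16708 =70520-87228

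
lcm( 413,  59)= 413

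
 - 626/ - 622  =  1  +  2/311 =1.01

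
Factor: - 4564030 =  - 2^1*5^1*456403^1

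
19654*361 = 7095094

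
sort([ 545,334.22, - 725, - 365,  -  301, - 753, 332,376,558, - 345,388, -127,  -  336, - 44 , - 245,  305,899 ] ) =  [  -  753,-725, - 365,  -  345, - 336, - 301, - 245, - 127, - 44,305,332, 334.22,376, 388,545, 558,899]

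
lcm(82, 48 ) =1968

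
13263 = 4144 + 9119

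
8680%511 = 504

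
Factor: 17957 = 17957^1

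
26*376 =9776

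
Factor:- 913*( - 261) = 3^2*11^1*29^1*83^1=238293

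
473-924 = -451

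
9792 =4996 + 4796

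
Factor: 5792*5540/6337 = 32087680/6337 = 2^7*5^1*181^1* 277^1*6337^( - 1) 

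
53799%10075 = 3424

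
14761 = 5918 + 8843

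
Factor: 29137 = 29137^1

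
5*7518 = 37590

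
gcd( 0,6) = 6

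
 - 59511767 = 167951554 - 227463321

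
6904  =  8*863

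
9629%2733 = 1430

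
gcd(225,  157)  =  1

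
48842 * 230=11233660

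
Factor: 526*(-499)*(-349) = 2^1*263^1*349^1 * 499^1 = 91603426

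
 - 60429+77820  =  17391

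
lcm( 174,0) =0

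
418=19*22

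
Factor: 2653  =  7^1*379^1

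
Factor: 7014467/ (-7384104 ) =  - 2^( - 3 )*3^( - 2 )*7^( - 3)*13^( - 1)*23^ ( -1 )*7014467^1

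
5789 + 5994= 11783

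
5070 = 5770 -700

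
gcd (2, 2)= 2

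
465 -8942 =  - 8477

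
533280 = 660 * 808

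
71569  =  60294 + 11275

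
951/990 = 317/330=0.96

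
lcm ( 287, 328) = 2296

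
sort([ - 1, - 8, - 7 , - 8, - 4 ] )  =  [ -8,- 8, - 7,-4, - 1 ]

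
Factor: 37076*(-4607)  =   - 2^2*13^1*17^1*23^1*31^1*271^1 = - 170809132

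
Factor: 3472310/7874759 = 2^1*5^1 *19^( - 1) * 23^1*31^1*487^1*414461^( - 1)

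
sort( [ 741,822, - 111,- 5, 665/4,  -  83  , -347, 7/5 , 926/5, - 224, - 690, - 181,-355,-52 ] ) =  [ - 690, - 355, - 347, - 224 , - 181, - 111,- 83, - 52, - 5, 7/5, 665/4,  926/5,741, 822 ] 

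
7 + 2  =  9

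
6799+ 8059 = 14858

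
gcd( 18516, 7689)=3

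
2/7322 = 1/3661 = 0.00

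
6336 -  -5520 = 11856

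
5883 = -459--6342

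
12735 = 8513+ 4222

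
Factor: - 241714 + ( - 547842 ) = -2^2*197389^1 = -789556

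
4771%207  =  10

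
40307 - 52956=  - 12649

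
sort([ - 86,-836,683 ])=[ - 836, -86,683 ] 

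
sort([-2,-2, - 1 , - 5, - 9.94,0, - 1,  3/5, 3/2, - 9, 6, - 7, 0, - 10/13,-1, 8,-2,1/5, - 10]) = [ - 10, - 9.94, - 9, -7,-5,  -  2, - 2, - 2,  -  1 , - 1,-1, - 10/13, 0,0,1/5,  3/5,3/2,6, 8 ]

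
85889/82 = 85889/82=1047.43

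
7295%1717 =427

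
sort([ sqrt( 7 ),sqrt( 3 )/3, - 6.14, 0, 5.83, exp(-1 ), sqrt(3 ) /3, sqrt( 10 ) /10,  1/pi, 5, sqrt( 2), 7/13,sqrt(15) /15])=[ - 6.14, 0,sqrt( 15)/15 , sqrt ( 10 ) /10,1/pi, exp(-1 ),7/13 , sqrt( 3)/3, sqrt( 3)/3, sqrt(2), sqrt ( 7 ),5, 5.83]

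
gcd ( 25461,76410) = 27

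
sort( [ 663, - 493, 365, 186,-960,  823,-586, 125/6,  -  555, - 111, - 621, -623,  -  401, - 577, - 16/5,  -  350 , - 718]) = [ - 960,-718, - 623, - 621, - 586, - 577, - 555, - 493, - 401, - 350,-111 , - 16/5, 125/6,186,365, 663, 823] 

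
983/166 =983/166= 5.92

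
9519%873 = 789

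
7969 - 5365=2604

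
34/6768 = 17/3384 = 0.01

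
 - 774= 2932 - 3706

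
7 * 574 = 4018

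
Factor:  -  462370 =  - 2^1*5^1*46237^1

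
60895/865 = 12179/173 = 70.40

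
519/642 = 173/214 =0.81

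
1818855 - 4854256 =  -3035401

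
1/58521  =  1/58521 = 0.00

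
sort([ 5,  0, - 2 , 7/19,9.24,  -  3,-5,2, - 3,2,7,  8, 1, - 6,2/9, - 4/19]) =[-6,  -  5,  -  3,  -  3, - 2, - 4/19, 0,2/9,7/19,1,2,2,5, 7,8, 9.24 ] 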